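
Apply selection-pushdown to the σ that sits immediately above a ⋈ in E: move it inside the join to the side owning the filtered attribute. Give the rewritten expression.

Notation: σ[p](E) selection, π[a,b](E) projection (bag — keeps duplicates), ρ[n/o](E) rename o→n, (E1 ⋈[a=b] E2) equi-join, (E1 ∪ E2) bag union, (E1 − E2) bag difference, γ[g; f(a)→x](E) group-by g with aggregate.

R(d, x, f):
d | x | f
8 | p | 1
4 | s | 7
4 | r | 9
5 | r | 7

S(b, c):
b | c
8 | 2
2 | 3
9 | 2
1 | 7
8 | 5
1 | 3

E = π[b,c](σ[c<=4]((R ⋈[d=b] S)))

σ filters on c, owned by the right side.
E' = π[b,c]((R ⋈[d=b] σ[c<=4](S)))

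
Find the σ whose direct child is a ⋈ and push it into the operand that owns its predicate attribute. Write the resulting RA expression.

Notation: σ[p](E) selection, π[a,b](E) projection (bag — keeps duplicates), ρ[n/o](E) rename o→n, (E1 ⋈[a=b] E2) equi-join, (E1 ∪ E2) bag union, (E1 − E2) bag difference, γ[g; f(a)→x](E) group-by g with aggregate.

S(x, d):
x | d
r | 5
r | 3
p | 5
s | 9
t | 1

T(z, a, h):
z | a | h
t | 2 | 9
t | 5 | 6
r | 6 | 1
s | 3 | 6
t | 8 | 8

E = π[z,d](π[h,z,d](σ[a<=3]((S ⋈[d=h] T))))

σ filters on a, owned by the right side.
E' = π[z,d](π[h,z,d]((S ⋈[d=h] σ[a<=3](T))))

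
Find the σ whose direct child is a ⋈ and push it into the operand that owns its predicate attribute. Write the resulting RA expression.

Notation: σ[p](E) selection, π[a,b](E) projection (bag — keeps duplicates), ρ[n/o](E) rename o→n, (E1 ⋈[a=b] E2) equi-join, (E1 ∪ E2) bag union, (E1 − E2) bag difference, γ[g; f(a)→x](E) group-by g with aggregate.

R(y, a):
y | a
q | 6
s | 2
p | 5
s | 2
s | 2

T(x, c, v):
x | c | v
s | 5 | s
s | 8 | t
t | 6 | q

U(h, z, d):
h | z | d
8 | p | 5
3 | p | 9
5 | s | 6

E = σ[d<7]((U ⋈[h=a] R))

σ filters on d, owned by the left side.
E' = (σ[d<7](U) ⋈[h=a] R)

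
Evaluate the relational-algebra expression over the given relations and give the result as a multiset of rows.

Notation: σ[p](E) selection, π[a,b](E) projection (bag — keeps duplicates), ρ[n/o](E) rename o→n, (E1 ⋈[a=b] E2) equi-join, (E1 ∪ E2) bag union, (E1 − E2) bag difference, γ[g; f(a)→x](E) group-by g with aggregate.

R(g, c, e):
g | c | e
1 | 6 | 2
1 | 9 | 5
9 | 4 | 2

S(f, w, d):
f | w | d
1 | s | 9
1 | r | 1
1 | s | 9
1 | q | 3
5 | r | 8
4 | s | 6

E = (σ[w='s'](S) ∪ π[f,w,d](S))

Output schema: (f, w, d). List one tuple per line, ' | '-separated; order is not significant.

Stepwise |·|:
  S → 6
  σ[w='s'](S) → 3
  S → 6
  π[f,w,d](S) → 6
  (σ[w='s'](S) ∪ π[f,w,d](S)) → 9

== RESULT ==
f | w | d
1 | q | 3
1 | r | 1
1 | s | 9
1 | s | 9
1 | s | 9
1 | s | 9
4 | s | 6
4 | s | 6
5 | r | 8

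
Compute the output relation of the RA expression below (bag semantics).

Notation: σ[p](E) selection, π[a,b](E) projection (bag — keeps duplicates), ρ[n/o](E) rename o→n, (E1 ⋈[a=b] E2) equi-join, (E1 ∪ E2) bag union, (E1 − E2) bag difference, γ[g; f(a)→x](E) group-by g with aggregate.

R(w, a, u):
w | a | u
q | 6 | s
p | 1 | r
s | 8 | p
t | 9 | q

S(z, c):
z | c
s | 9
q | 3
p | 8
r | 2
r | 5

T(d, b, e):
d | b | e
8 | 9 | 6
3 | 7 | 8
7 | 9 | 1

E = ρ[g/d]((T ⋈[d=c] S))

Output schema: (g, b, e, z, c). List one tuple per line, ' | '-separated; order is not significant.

Row counts bottom-up:
  T → 3
  S → 5
  (T ⋈[d=c] S) → 2
  ρ[g/d]((T ⋈[d=c] S)) → 2

== RESULT ==
g | b | e | z | c
3 | 7 | 8 | q | 3
8 | 9 | 6 | p | 8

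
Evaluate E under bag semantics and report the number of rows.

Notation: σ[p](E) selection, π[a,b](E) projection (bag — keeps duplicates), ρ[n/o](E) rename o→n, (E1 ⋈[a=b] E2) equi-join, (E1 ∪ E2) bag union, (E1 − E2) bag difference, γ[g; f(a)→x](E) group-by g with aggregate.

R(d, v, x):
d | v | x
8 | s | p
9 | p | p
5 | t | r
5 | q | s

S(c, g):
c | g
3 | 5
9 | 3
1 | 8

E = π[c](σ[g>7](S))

Subexpression sizes:
  S → 3
  σ[g>7](S) → 1
  π[c](σ[g>7](S)) → 1

|E| = 1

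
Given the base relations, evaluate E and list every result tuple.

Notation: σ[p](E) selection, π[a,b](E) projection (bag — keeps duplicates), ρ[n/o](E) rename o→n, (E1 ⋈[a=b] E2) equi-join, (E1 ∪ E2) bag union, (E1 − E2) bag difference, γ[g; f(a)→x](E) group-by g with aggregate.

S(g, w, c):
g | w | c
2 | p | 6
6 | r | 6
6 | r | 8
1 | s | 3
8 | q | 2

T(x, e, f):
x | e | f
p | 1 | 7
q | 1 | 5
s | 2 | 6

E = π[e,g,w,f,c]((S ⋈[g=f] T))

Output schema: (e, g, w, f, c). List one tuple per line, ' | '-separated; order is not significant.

Stepwise |·|:
  S → 5
  T → 3
  (S ⋈[g=f] T) → 2
  π[e,g,w,f,c]((S ⋈[g=f] T)) → 2

== RESULT ==
e | g | w | f | c
2 | 6 | r | 6 | 6
2 | 6 | r | 6 | 8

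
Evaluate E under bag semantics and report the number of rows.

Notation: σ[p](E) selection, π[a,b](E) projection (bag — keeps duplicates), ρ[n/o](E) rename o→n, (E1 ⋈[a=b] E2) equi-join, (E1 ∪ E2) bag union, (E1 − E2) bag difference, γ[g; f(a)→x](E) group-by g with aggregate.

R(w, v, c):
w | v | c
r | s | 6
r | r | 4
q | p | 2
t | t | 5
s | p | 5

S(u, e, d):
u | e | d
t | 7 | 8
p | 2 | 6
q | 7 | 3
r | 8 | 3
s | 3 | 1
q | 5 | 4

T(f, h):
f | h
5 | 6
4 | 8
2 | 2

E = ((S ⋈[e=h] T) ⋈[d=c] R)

Subexpression sizes:
  S → 6
  T → 3
  (S ⋈[e=h] T) → 2
  R → 5
  ((S ⋈[e=h] T) ⋈[d=c] R) → 1

|E| = 1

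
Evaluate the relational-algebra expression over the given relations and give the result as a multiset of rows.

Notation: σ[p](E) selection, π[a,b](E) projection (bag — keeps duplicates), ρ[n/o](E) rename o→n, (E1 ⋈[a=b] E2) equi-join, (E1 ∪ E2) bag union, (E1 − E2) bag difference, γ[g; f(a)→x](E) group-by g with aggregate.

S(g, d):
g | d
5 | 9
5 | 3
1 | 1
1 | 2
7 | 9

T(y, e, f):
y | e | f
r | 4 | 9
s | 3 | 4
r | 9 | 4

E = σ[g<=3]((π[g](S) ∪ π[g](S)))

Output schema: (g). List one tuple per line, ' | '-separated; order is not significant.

Subexpression sizes:
  S → 5
  π[g](S) → 5
  S → 5
  π[g](S) → 5
  (π[g](S) ∪ π[g](S)) → 10
  σ[g<=3]((π[g](S) ∪ π[g](S))) → 4

== RESULT ==
g
1
1
1
1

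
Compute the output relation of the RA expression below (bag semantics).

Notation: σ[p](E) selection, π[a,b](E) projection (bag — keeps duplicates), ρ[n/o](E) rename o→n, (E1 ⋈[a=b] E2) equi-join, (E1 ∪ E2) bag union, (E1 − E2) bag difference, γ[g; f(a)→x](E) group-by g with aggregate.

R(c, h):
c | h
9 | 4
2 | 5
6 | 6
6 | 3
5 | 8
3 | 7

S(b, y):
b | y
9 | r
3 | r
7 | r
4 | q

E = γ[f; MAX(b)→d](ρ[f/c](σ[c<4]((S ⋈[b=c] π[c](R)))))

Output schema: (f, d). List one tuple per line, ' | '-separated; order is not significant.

Row counts bottom-up:
  S → 4
  R → 6
  π[c](R) → 6
  (S ⋈[b=c] π[c](R)) → 2
  σ[c<4]((S ⋈[b=c] π[c](R))) → 1
  ρ[f/c](σ[c<4]((S ⋈[b=c] π[c](R)))) → 1
  γ[f; MAX(b)→d](ρ[f/c](σ[c<4]((S ⋈[b=c] π[c](R))))) → 1

== RESULT ==
f | d
3 | 3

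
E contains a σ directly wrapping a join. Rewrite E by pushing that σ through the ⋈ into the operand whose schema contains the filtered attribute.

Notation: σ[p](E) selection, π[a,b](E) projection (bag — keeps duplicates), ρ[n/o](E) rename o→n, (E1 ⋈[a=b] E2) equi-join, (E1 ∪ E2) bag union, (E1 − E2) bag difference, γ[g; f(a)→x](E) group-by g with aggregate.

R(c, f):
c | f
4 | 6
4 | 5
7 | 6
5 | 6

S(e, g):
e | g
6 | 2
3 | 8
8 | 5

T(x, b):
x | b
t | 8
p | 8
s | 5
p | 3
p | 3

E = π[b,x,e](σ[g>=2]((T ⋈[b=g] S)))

σ filters on g, owned by the right side.
E' = π[b,x,e]((T ⋈[b=g] σ[g>=2](S)))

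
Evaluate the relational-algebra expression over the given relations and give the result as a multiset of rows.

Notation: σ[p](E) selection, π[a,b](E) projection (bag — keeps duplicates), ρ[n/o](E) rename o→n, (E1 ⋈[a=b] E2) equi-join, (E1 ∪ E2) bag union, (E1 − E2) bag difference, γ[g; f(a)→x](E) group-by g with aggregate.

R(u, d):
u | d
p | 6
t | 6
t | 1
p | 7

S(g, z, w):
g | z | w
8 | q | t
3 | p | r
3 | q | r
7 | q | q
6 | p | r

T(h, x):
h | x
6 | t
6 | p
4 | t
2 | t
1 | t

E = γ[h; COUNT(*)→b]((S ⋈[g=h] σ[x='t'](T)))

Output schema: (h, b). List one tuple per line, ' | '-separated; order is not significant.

Per-node cardinality:
  S → 5
  T → 5
  σ[x='t'](T) → 4
  (S ⋈[g=h] σ[x='t'](T)) → 1
  γ[h; COUNT(*)→b]((S ⋈[g=h] σ[x='t'](T))) → 1

== RESULT ==
h | b
6 | 1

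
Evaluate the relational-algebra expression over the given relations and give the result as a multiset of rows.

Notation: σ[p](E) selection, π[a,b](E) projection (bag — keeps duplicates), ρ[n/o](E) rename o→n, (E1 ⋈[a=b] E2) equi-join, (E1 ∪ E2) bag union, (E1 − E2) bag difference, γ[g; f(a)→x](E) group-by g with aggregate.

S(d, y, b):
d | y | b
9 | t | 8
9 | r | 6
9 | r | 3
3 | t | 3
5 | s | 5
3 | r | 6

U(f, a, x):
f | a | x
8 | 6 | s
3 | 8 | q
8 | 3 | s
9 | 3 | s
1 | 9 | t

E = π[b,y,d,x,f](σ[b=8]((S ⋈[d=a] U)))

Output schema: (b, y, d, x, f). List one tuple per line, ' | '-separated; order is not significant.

Row counts bottom-up:
  S → 6
  U → 5
  (S ⋈[d=a] U) → 7
  σ[b=8]((S ⋈[d=a] U)) → 1
  π[b,y,d,x,f](σ[b=8]((S ⋈[d=a] U))) → 1

== RESULT ==
b | y | d | x | f
8 | t | 9 | t | 1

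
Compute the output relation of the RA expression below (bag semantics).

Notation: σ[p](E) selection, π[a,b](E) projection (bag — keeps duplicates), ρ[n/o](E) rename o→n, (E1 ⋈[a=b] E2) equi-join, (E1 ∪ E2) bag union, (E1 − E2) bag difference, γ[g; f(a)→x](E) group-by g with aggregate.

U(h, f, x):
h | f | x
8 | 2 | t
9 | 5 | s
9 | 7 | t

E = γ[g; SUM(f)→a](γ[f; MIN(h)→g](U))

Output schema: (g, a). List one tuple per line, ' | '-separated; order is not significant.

Per-node cardinality:
  U → 3
  γ[f; MIN(h)→g](U) → 3
  γ[g; SUM(f)→a](γ[f; MIN(h)→g](U)) → 2

== RESULT ==
g | a
8 | 2
9 | 12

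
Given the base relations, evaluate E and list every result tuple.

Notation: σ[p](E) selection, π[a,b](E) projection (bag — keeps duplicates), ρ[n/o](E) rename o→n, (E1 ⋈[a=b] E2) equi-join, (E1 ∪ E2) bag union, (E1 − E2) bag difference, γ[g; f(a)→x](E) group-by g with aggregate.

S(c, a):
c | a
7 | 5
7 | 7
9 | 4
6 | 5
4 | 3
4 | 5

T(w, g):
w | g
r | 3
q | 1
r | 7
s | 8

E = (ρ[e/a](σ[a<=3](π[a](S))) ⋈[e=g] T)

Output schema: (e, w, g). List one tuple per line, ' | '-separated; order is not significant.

Row counts bottom-up:
  S → 6
  π[a](S) → 6
  σ[a<=3](π[a](S)) → 1
  ρ[e/a](σ[a<=3](π[a](S))) → 1
  T → 4
  (ρ[e/a](σ[a<=3](π[a](S))) ⋈[e=g] T) → 1

== RESULT ==
e | w | g
3 | r | 3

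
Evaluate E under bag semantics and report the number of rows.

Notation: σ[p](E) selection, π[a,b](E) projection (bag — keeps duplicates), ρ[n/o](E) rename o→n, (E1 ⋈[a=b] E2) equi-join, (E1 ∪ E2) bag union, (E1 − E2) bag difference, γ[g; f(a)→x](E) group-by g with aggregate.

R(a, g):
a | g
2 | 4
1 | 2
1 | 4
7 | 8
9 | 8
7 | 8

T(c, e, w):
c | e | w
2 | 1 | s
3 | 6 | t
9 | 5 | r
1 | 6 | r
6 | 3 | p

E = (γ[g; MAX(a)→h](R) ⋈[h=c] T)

Subexpression sizes:
  R → 6
  γ[g; MAX(a)→h](R) → 3
  T → 5
  (γ[g; MAX(a)→h](R) ⋈[h=c] T) → 3

|E| = 3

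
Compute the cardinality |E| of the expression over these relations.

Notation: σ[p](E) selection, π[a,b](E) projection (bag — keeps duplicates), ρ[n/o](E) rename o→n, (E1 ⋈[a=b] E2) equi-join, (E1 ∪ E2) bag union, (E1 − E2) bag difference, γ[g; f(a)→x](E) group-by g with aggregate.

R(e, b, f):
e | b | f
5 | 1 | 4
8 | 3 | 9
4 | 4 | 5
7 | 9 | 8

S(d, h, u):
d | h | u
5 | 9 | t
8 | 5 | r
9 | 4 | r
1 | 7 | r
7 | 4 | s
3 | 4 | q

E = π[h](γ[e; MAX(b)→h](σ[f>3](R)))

Subexpression sizes:
  R → 4
  σ[f>3](R) → 4
  γ[e; MAX(b)→h](σ[f>3](R)) → 4
  π[h](γ[e; MAX(b)→h](σ[f>3](R))) → 4

|E| = 4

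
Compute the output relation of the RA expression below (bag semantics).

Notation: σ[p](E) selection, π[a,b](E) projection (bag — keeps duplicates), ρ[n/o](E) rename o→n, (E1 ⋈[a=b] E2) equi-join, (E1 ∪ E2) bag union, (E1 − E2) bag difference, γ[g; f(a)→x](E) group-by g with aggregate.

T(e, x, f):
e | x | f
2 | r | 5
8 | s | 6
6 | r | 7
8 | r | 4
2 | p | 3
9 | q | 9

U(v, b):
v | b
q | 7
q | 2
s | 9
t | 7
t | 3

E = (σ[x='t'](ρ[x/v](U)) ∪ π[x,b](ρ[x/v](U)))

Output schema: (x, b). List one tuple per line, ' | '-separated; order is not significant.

Stepwise |·|:
  U → 5
  ρ[x/v](U) → 5
  σ[x='t'](ρ[x/v](U)) → 2
  U → 5
  ρ[x/v](U) → 5
  π[x,b](ρ[x/v](U)) → 5
  (σ[x='t'](ρ[x/v](U)) ∪ π[x,b](ρ[x/v](U))) → 7

== RESULT ==
x | b
q | 2
q | 7
s | 9
t | 3
t | 3
t | 7
t | 7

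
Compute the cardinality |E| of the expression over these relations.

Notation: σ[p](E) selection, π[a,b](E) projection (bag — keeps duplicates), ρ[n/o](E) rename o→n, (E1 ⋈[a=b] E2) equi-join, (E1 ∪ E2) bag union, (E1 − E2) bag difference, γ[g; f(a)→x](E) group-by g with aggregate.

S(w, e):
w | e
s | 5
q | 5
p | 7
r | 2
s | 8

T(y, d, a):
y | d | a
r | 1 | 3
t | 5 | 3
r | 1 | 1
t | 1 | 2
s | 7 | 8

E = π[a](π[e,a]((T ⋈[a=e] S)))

Stepwise |·|:
  T → 5
  S → 5
  (T ⋈[a=e] S) → 2
  π[e,a]((T ⋈[a=e] S)) → 2
  π[a](π[e,a]((T ⋈[a=e] S))) → 2

|E| = 2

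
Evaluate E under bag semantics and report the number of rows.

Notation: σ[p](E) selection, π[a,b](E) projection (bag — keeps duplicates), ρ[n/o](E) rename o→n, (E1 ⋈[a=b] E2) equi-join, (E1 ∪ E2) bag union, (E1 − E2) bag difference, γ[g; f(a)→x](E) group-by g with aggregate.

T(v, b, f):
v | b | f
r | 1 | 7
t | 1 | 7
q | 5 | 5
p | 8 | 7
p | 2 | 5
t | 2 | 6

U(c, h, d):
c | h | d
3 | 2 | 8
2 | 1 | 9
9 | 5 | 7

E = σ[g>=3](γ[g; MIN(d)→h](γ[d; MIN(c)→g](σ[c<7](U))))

Row counts bottom-up:
  U → 3
  σ[c<7](U) → 2
  γ[d; MIN(c)→g](σ[c<7](U)) → 2
  γ[g; MIN(d)→h](γ[d; MIN(c)→g](σ[c<7](U))) → 2
  σ[g>=3](γ[g; MIN(d)→h](γ[d; MIN(c)→g](σ[c<7](U)))) → 1

|E| = 1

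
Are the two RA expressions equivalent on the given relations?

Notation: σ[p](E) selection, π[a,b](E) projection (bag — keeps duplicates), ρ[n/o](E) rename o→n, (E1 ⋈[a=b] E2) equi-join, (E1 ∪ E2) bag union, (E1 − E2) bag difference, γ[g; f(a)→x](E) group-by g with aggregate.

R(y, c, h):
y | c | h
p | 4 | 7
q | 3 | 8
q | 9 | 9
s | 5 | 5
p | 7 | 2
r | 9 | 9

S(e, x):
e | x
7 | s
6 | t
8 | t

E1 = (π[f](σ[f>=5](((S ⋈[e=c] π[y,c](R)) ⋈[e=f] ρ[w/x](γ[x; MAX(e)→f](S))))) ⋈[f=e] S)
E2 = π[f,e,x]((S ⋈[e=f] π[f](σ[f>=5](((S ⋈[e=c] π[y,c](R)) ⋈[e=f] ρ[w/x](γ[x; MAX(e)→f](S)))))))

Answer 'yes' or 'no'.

E1 subexpression sizes:
  S → 3
  R → 6
  π[y,c](R) → 6
  (S ⋈[e=c] π[y,c](R)) → 1
  S → 3
  γ[x; MAX(e)→f](S) → 2
  ρ[w/x](γ[x; MAX(e)→f](S)) → 2
  ((S ⋈[e=c] π[y,c](R)) ⋈[e=f] ρ[w/x](γ[x; MAX(e)→f](S))) → 1
  σ[f>=5](((S ⋈[e=c] π[y,c](R)) ⋈[e=f] ρ[w/x](γ[x; MAX(e)→f](S)))) → 1
  π[f](σ[f>=5](((S ⋈[e=c] π[y,c](R)) ⋈[e=f] ρ[w/x](γ[x; MAX(e)→f](S))))) → 1
  S → 3
  (π[f](σ[f>=5](((S ⋈[e=c] π[y,c](R)) ⋈[e=f] ρ[w/x](γ[x; MAX(e)→f](S))))) ⋈[f=e] S) → 1
E2 subexpression sizes:
  S → 3
  S → 3
  R → 6
  π[y,c](R) → 6
  (S ⋈[e=c] π[y,c](R)) → 1
  S → 3
  γ[x; MAX(e)→f](S) → 2
  ρ[w/x](γ[x; MAX(e)→f](S)) → 2
  ((S ⋈[e=c] π[y,c](R)) ⋈[e=f] ρ[w/x](γ[x; MAX(e)→f](S))) → 1
  σ[f>=5](((S ⋈[e=c] π[y,c](R)) ⋈[e=f] ρ[w/x](γ[x; MAX(e)→f](S)))) → 1
  π[f](σ[f>=5](((S ⋈[e=c] π[y,c](R)) ⋈[e=f] ρ[w/x](γ[x; MAX(e)→f](S))))) → 1
  (S ⋈[e=f] π[f](σ[f>=5](((S ⋈[e=c] π[y,c](R)) ⋈[e=f] ρ[w/x](γ[x; MAX(e)→f](S)))))) → 1
  π[f,e,x]((S ⋈[e=f] π[f](σ[f>=5](((S ⋈[e=c] π[y,c](R)) ⋈[e=f] ρ[w/x](γ[x; MAX(e)→f](S))))))) → 1

E1 and E2 produce the same multiset:
f | e | x
7 | 7 | s

yes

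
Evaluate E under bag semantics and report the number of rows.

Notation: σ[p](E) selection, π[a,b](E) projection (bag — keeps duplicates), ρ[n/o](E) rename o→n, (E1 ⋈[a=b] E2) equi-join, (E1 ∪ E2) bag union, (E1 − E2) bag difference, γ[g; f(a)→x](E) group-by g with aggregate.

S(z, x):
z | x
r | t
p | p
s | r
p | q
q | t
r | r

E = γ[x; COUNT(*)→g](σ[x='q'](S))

Per-node cardinality:
  S → 6
  σ[x='q'](S) → 1
  γ[x; COUNT(*)→g](σ[x='q'](S)) → 1

|E| = 1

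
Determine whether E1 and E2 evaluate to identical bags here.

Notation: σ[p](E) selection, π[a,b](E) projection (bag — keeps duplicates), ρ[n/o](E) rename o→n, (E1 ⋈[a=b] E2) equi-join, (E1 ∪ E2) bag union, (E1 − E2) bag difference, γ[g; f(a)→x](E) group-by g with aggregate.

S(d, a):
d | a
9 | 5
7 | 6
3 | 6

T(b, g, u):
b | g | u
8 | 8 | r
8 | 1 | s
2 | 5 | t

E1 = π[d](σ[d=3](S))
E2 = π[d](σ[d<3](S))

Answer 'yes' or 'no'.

E1 per-node cardinality:
  S → 3
  σ[d=3](S) → 1
  π[d](σ[d=3](S)) → 1
E2 per-node cardinality:
  S → 3
  σ[d<3](S) → 0
  π[d](σ[d<3](S)) → 0

E1 result:
d
3
E2 result:
d
(0 rows)
Witness: (3,) appears 1× in E1 but 0× in E2.

no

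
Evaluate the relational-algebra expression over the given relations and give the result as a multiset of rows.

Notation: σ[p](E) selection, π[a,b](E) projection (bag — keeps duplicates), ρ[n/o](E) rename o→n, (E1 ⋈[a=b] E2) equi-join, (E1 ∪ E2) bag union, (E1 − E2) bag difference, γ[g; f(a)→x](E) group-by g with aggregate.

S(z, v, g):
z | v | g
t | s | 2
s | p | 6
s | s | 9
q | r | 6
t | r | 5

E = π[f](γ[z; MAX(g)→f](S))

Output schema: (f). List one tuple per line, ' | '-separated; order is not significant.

Stepwise |·|:
  S → 5
  γ[z; MAX(g)→f](S) → 3
  π[f](γ[z; MAX(g)→f](S)) → 3

== RESULT ==
f
5
6
9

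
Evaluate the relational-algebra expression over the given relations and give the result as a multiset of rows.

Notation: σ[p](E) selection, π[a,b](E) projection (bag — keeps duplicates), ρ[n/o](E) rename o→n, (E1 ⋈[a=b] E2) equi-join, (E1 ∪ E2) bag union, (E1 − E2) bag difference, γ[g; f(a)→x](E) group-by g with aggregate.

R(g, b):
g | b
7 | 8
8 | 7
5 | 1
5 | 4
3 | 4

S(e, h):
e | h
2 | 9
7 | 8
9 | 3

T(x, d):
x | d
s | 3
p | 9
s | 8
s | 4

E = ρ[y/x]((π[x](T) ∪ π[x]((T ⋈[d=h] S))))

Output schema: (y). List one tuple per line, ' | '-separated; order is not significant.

Stepwise |·|:
  T → 4
  π[x](T) → 4
  T → 4
  S → 3
  (T ⋈[d=h] S) → 3
  π[x]((T ⋈[d=h] S)) → 3
  (π[x](T) ∪ π[x]((T ⋈[d=h] S))) → 7
  ρ[y/x]((π[x](T) ∪ π[x]((T ⋈[d=h] S)))) → 7

== RESULT ==
y
p
p
s
s
s
s
s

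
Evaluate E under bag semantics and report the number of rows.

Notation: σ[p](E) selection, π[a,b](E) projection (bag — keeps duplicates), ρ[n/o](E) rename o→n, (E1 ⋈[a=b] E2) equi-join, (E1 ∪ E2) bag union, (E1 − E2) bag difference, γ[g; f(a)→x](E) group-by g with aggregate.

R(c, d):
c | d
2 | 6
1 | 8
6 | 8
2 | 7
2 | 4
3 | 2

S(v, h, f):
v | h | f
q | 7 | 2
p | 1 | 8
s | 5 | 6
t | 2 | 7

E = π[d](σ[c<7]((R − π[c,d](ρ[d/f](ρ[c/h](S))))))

Stepwise |·|:
  R → 6
  S → 4
  ρ[c/h](S) → 4
  ρ[d/f](ρ[c/h](S)) → 4
  π[c,d](ρ[d/f](ρ[c/h](S))) → 4
  (R − π[c,d](ρ[d/f](ρ[c/h](S)))) → 4
  σ[c<7]((R − π[c,d](ρ[d/f](ρ[c/h](S))))) → 4
  π[d](σ[c<7]((R − π[c,d](ρ[d/f](ρ[c/h](S)))))) → 4

|E| = 4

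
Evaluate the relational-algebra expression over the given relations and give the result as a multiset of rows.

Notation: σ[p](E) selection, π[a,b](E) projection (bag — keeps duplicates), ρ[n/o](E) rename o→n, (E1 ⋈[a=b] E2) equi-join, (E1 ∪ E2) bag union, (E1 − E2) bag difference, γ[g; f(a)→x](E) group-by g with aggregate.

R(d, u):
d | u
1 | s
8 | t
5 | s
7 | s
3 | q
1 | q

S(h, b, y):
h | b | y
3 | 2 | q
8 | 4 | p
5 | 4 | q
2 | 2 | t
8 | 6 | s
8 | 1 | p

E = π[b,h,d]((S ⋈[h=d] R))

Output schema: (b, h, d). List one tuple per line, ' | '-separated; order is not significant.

Row counts bottom-up:
  S → 6
  R → 6
  (S ⋈[h=d] R) → 5
  π[b,h,d]((S ⋈[h=d] R)) → 5

== RESULT ==
b | h | d
1 | 8 | 8
2 | 3 | 3
4 | 5 | 5
4 | 8 | 8
6 | 8 | 8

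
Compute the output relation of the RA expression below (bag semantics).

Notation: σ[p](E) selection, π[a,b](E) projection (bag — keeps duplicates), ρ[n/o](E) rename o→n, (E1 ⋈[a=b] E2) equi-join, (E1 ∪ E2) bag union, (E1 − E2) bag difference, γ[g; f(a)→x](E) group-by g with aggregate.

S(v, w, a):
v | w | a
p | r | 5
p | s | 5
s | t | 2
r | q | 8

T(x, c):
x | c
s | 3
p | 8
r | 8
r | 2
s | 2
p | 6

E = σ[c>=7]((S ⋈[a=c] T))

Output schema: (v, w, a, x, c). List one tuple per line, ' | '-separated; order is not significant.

Subexpression sizes:
  S → 4
  T → 6
  (S ⋈[a=c] T) → 4
  σ[c>=7]((S ⋈[a=c] T)) → 2

== RESULT ==
v | w | a | x | c
r | q | 8 | p | 8
r | q | 8 | r | 8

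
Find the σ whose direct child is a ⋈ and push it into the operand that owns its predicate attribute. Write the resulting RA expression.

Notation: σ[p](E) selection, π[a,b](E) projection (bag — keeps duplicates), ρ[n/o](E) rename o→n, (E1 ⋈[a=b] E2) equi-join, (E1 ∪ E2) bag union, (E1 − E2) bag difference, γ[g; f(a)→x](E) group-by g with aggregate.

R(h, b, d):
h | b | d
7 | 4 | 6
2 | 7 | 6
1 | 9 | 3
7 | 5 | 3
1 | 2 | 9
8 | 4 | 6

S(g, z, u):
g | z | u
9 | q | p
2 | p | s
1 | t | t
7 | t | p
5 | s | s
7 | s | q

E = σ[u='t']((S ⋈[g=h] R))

σ filters on u, owned by the left side.
E' = (σ[u='t'](S) ⋈[g=h] R)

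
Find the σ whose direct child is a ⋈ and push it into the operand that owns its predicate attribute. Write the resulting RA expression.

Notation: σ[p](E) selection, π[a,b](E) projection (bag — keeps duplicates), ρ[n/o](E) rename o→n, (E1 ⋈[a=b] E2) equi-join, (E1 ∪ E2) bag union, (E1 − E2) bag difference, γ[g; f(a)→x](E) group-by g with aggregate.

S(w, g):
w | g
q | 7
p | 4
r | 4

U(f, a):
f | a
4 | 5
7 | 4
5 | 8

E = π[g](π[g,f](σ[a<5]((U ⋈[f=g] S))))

σ filters on a, owned by the left side.
E' = π[g](π[g,f]((σ[a<5](U) ⋈[f=g] S)))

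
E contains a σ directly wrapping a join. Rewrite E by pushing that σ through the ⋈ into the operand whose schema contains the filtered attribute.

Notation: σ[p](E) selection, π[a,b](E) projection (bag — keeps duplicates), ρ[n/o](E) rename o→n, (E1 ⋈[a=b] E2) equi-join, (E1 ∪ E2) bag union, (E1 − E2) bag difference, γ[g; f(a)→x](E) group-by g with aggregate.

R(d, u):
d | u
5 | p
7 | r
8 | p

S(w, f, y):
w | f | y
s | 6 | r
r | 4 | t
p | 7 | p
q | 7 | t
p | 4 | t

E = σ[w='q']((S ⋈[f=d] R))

σ filters on w, owned by the left side.
E' = (σ[w='q'](S) ⋈[f=d] R)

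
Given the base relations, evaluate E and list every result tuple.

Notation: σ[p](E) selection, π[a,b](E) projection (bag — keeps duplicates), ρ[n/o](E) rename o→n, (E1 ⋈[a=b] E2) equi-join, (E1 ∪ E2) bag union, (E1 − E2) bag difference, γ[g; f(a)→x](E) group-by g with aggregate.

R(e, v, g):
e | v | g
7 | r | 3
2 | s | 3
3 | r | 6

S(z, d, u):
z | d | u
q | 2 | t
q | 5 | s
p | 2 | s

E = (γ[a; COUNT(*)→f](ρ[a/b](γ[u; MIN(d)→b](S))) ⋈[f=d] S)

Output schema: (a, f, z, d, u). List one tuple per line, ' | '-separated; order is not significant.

Row counts bottom-up:
  S → 3
  γ[u; MIN(d)→b](S) → 2
  ρ[a/b](γ[u; MIN(d)→b](S)) → 2
  γ[a; COUNT(*)→f](ρ[a/b](γ[u; MIN(d)→b](S))) → 1
  S → 3
  (γ[a; COUNT(*)→f](ρ[a/b](γ[u; MIN(d)→b](S))) ⋈[f=d] S) → 2

== RESULT ==
a | f | z | d | u
2 | 2 | p | 2 | s
2 | 2 | q | 2 | t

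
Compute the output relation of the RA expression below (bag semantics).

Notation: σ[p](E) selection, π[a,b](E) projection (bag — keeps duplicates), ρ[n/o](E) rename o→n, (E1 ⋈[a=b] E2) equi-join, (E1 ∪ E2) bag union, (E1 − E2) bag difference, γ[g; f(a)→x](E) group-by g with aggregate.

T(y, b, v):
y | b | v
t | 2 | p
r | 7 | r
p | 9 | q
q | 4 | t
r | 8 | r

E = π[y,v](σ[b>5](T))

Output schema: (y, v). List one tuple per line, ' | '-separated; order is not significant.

Row counts bottom-up:
  T → 5
  σ[b>5](T) → 3
  π[y,v](σ[b>5](T)) → 3

== RESULT ==
y | v
p | q
r | r
r | r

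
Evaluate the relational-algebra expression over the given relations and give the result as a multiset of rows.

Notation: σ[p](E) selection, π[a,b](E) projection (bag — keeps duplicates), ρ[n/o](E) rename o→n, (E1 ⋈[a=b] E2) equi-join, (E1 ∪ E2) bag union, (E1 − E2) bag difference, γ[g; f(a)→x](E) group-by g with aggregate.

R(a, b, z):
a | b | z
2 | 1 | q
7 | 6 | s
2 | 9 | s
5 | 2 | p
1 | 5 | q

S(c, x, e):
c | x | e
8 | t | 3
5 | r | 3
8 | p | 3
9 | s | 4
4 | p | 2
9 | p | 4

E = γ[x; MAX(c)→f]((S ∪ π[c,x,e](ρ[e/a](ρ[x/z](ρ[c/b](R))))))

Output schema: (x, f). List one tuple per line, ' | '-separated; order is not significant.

Per-node cardinality:
  S → 6
  R → 5
  ρ[c/b](R) → 5
  ρ[x/z](ρ[c/b](R)) → 5
  ρ[e/a](ρ[x/z](ρ[c/b](R))) → 5
  π[c,x,e](ρ[e/a](ρ[x/z](ρ[c/b](R)))) → 5
  (S ∪ π[c,x,e](ρ[e/a](ρ[x/z](ρ[c/b](R))))) → 11
  γ[x; MAX(c)→f]((S ∪ π[c,x,e](ρ[e/a](ρ[x/z](ρ[c/b](R)))))) → 5

== RESULT ==
x | f
p | 9
q | 5
r | 5
s | 9
t | 8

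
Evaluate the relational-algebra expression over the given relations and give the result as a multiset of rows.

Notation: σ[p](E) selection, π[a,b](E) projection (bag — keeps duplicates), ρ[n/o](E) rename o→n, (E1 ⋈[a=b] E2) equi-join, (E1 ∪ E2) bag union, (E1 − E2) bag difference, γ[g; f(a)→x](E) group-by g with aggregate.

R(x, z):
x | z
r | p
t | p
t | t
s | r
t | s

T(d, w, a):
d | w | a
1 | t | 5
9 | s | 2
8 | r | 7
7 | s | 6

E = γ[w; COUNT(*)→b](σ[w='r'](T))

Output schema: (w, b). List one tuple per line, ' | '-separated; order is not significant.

Subexpression sizes:
  T → 4
  σ[w='r'](T) → 1
  γ[w; COUNT(*)→b](σ[w='r'](T)) → 1

== RESULT ==
w | b
r | 1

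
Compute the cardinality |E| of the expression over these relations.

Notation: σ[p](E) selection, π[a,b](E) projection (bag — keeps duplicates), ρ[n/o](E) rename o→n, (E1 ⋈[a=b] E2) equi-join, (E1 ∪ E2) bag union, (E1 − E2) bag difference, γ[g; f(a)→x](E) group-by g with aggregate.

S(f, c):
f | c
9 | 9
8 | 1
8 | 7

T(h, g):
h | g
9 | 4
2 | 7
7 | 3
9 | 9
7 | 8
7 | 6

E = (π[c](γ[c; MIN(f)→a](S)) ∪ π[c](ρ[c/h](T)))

Per-node cardinality:
  S → 3
  γ[c; MIN(f)→a](S) → 3
  π[c](γ[c; MIN(f)→a](S)) → 3
  T → 6
  ρ[c/h](T) → 6
  π[c](ρ[c/h](T)) → 6
  (π[c](γ[c; MIN(f)→a](S)) ∪ π[c](ρ[c/h](T))) → 9

|E| = 9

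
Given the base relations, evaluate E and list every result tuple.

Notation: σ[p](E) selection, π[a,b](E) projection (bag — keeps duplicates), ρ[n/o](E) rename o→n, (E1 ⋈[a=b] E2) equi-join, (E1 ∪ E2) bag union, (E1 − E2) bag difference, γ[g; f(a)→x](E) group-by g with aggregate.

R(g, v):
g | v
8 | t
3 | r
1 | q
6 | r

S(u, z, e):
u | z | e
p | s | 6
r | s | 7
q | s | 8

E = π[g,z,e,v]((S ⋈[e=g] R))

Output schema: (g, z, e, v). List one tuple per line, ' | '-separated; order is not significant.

Stepwise |·|:
  S → 3
  R → 4
  (S ⋈[e=g] R) → 2
  π[g,z,e,v]((S ⋈[e=g] R)) → 2

== RESULT ==
g | z | e | v
6 | s | 6 | r
8 | s | 8 | t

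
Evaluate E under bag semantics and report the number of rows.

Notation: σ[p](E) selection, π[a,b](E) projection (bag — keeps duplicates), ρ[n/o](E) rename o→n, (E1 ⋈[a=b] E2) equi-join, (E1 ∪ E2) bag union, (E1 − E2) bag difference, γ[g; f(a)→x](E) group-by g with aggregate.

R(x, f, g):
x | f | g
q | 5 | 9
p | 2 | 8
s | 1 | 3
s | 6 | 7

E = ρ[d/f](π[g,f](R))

Stepwise |·|:
  R → 4
  π[g,f](R) → 4
  ρ[d/f](π[g,f](R)) → 4

|E| = 4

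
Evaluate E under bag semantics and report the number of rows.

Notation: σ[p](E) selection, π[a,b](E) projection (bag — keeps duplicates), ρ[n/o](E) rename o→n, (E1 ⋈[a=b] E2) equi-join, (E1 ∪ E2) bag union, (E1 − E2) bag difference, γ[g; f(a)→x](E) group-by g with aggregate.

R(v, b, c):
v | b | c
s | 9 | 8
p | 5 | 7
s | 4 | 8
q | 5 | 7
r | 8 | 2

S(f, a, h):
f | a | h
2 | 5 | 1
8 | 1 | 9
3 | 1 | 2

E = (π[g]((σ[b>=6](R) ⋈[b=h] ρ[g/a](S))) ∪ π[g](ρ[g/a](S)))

Stepwise |·|:
  R → 5
  σ[b>=6](R) → 2
  S → 3
  ρ[g/a](S) → 3
  (σ[b>=6](R) ⋈[b=h] ρ[g/a](S)) → 1
  π[g]((σ[b>=6](R) ⋈[b=h] ρ[g/a](S))) → 1
  S → 3
  ρ[g/a](S) → 3
  π[g](ρ[g/a](S)) → 3
  (π[g]((σ[b>=6](R) ⋈[b=h] ρ[g/a](S))) ∪ π[g](ρ[g/a](S))) → 4

|E| = 4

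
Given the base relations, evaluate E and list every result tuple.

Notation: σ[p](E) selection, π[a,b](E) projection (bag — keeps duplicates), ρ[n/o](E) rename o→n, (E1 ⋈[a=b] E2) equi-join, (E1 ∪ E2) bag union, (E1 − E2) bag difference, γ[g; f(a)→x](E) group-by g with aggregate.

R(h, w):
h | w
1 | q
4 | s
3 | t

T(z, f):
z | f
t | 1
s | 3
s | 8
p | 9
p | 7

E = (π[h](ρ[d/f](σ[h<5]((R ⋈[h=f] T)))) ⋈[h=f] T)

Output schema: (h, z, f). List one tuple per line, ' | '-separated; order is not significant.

Stepwise |·|:
  R → 3
  T → 5
  (R ⋈[h=f] T) → 2
  σ[h<5]((R ⋈[h=f] T)) → 2
  ρ[d/f](σ[h<5]((R ⋈[h=f] T))) → 2
  π[h](ρ[d/f](σ[h<5]((R ⋈[h=f] T)))) → 2
  T → 5
  (π[h](ρ[d/f](σ[h<5]((R ⋈[h=f] T)))) ⋈[h=f] T) → 2

== RESULT ==
h | z | f
1 | t | 1
3 | s | 3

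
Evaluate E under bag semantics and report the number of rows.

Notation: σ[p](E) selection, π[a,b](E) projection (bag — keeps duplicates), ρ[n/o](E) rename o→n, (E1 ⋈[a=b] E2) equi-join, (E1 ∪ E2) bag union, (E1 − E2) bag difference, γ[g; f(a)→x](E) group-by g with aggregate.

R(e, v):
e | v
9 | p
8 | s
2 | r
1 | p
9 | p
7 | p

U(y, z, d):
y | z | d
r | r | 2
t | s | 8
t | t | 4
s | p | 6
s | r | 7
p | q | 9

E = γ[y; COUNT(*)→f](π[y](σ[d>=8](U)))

Row counts bottom-up:
  U → 6
  σ[d>=8](U) → 2
  π[y](σ[d>=8](U)) → 2
  γ[y; COUNT(*)→f](π[y](σ[d>=8](U))) → 2

|E| = 2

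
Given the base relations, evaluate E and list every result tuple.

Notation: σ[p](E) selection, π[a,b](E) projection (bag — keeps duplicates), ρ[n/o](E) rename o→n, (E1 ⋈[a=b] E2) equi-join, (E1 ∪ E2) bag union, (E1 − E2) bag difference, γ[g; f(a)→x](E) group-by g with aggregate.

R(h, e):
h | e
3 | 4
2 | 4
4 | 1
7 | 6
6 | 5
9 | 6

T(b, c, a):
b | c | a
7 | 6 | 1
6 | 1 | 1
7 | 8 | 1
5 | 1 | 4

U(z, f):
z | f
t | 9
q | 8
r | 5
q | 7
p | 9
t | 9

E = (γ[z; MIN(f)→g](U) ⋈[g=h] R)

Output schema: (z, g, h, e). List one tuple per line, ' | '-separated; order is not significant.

Row counts bottom-up:
  U → 6
  γ[z; MIN(f)→g](U) → 4
  R → 6
  (γ[z; MIN(f)→g](U) ⋈[g=h] R) → 3

== RESULT ==
z | g | h | e
p | 9 | 9 | 6
q | 7 | 7 | 6
t | 9 | 9 | 6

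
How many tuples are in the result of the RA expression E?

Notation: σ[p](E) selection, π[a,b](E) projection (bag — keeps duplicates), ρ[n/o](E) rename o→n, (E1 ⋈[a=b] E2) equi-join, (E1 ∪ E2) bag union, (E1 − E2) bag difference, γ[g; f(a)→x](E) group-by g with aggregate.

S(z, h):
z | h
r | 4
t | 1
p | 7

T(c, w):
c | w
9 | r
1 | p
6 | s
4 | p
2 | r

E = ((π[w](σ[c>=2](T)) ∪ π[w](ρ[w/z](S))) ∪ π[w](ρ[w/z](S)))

Per-node cardinality:
  T → 5
  σ[c>=2](T) → 4
  π[w](σ[c>=2](T)) → 4
  S → 3
  ρ[w/z](S) → 3
  π[w](ρ[w/z](S)) → 3
  (π[w](σ[c>=2](T)) ∪ π[w](ρ[w/z](S))) → 7
  S → 3
  ρ[w/z](S) → 3
  π[w](ρ[w/z](S)) → 3
  ((π[w](σ[c>=2](T)) ∪ π[w](ρ[w/z](S))) ∪ π[w](ρ[w/z](S))) → 10

|E| = 10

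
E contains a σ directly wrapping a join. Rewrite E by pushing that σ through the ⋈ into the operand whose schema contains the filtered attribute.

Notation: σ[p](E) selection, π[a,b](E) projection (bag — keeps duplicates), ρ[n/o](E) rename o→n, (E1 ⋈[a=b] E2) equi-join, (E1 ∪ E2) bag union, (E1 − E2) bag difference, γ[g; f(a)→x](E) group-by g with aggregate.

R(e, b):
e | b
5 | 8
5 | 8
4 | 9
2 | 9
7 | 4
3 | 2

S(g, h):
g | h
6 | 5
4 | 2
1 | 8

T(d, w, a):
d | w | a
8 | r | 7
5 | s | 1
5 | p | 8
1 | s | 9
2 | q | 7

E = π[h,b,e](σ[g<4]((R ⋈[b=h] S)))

σ filters on g, owned by the right side.
E' = π[h,b,e]((R ⋈[b=h] σ[g<4](S)))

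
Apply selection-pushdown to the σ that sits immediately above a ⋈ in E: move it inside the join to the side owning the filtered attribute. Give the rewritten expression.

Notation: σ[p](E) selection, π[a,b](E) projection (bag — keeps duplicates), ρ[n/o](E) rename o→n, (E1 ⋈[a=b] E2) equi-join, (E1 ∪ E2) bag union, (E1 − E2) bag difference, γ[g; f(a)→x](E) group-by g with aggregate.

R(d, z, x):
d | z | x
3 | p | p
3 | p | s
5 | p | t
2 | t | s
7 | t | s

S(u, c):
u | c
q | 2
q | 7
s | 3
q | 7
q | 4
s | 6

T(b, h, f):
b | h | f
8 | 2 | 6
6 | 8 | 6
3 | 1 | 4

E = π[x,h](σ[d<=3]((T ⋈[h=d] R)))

σ filters on d, owned by the right side.
E' = π[x,h]((T ⋈[h=d] σ[d<=3](R)))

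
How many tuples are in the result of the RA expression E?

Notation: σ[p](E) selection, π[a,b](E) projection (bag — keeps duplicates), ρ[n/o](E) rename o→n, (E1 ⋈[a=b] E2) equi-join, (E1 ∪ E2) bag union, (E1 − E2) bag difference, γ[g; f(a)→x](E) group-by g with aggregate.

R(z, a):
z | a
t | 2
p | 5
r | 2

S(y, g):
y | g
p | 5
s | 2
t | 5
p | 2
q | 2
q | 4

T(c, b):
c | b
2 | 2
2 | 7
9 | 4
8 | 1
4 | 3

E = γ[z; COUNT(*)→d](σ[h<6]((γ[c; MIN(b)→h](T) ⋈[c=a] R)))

Subexpression sizes:
  T → 5
  γ[c; MIN(b)→h](T) → 4
  R → 3
  (γ[c; MIN(b)→h](T) ⋈[c=a] R) → 2
  σ[h<6]((γ[c; MIN(b)→h](T) ⋈[c=a] R)) → 2
  γ[z; COUNT(*)→d](σ[h<6]((γ[c; MIN(b)→h](T) ⋈[c=a] R))) → 2

|E| = 2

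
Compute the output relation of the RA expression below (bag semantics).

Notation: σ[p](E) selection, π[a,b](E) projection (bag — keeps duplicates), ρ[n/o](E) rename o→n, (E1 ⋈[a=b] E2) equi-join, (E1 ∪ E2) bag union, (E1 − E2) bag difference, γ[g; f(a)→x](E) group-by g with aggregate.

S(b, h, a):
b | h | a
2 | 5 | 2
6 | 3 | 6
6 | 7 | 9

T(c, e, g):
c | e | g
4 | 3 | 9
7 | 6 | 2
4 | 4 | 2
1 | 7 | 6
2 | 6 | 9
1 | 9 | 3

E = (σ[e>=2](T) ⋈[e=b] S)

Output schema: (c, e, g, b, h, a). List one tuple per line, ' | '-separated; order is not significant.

Row counts bottom-up:
  T → 6
  σ[e>=2](T) → 6
  S → 3
  (σ[e>=2](T) ⋈[e=b] S) → 4

== RESULT ==
c | e | g | b | h | a
2 | 6 | 9 | 6 | 3 | 6
2 | 6 | 9 | 6 | 7 | 9
7 | 6 | 2 | 6 | 3 | 6
7 | 6 | 2 | 6 | 7 | 9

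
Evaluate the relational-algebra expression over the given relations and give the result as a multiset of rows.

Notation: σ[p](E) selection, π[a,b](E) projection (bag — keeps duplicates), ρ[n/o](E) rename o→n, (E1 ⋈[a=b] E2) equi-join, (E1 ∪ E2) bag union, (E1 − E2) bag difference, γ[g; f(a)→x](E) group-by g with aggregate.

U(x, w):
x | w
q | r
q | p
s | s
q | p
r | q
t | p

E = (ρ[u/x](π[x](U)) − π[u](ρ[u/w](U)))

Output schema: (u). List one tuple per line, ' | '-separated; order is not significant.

Per-node cardinality:
  U → 6
  π[x](U) → 6
  ρ[u/x](π[x](U)) → 6
  U → 6
  ρ[u/w](U) → 6
  π[u](ρ[u/w](U)) → 6
  (ρ[u/x](π[x](U)) − π[u](ρ[u/w](U))) → 3

== RESULT ==
u
q
q
t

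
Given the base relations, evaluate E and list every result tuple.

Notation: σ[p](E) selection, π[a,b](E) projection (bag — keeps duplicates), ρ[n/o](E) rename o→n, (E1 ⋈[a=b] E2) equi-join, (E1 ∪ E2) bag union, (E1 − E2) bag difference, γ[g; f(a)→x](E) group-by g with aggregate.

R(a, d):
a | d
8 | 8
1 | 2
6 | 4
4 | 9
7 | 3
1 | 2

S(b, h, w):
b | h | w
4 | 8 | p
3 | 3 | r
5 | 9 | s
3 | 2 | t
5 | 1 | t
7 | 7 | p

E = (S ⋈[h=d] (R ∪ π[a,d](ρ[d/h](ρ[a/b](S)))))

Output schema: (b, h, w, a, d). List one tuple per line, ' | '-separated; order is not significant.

Stepwise |·|:
  S → 6
  R → 6
  S → 6
  ρ[a/b](S) → 6
  ρ[d/h](ρ[a/b](S)) → 6
  π[a,d](ρ[d/h](ρ[a/b](S))) → 6
  (R ∪ π[a,d](ρ[d/h](ρ[a/b](S)))) → 12
  (S ⋈[h=d] (R ∪ π[a,d](ρ[d/h](ρ[a/b](S))))) → 11

== RESULT ==
b | h | w | a | d
3 | 2 | t | 1 | 2
3 | 2 | t | 1 | 2
3 | 2 | t | 3 | 2
3 | 3 | r | 3 | 3
3 | 3 | r | 7 | 3
4 | 8 | p | 4 | 8
4 | 8 | p | 8 | 8
5 | 1 | t | 5 | 1
5 | 9 | s | 4 | 9
5 | 9 | s | 5 | 9
7 | 7 | p | 7 | 7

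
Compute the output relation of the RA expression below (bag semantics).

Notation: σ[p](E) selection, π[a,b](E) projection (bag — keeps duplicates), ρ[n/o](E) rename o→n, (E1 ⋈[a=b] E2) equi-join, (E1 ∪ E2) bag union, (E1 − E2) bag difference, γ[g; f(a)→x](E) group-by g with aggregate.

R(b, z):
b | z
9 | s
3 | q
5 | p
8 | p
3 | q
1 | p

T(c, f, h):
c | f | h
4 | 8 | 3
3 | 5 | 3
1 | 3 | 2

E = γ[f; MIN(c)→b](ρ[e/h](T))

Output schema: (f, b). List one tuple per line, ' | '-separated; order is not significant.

Per-node cardinality:
  T → 3
  ρ[e/h](T) → 3
  γ[f; MIN(c)→b](ρ[e/h](T)) → 3

== RESULT ==
f | b
3 | 1
5 | 3
8 | 4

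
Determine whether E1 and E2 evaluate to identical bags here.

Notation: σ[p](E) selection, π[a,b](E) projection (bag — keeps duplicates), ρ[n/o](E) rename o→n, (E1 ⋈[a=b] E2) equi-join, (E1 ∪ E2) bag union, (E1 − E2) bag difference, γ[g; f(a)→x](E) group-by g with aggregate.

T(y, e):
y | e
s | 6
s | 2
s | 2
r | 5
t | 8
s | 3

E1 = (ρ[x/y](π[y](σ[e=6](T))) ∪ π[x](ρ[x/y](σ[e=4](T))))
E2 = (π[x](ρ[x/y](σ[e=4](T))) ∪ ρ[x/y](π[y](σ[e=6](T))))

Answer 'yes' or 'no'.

E1 stepwise |·|:
  T → 6
  σ[e=6](T) → 1
  π[y](σ[e=6](T)) → 1
  ρ[x/y](π[y](σ[e=6](T))) → 1
  T → 6
  σ[e=4](T) → 0
  ρ[x/y](σ[e=4](T)) → 0
  π[x](ρ[x/y](σ[e=4](T))) → 0
  (ρ[x/y](π[y](σ[e=6](T))) ∪ π[x](ρ[x/y](σ[e=4](T)))) → 1
E2 stepwise |·|:
  T → 6
  σ[e=4](T) → 0
  ρ[x/y](σ[e=4](T)) → 0
  π[x](ρ[x/y](σ[e=4](T))) → 0
  T → 6
  σ[e=6](T) → 1
  π[y](σ[e=6](T)) → 1
  ρ[x/y](π[y](σ[e=6](T))) → 1
  (π[x](ρ[x/y](σ[e=4](T))) ∪ ρ[x/y](π[y](σ[e=6](T)))) → 1

E1 and E2 produce the same multiset:
x
s

yes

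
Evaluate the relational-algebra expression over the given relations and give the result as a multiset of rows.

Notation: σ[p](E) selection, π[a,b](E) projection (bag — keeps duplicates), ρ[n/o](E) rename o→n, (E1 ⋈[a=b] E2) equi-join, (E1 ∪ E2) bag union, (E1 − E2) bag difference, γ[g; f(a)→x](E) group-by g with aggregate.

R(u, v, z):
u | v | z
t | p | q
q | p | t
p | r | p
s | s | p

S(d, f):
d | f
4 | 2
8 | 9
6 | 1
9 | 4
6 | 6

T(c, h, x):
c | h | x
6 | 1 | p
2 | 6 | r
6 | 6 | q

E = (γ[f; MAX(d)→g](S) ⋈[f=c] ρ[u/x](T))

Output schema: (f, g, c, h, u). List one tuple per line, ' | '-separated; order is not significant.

Per-node cardinality:
  S → 5
  γ[f; MAX(d)→g](S) → 5
  T → 3
  ρ[u/x](T) → 3
  (γ[f; MAX(d)→g](S) ⋈[f=c] ρ[u/x](T)) → 3

== RESULT ==
f | g | c | h | u
2 | 4 | 2 | 6 | r
6 | 6 | 6 | 1 | p
6 | 6 | 6 | 6 | q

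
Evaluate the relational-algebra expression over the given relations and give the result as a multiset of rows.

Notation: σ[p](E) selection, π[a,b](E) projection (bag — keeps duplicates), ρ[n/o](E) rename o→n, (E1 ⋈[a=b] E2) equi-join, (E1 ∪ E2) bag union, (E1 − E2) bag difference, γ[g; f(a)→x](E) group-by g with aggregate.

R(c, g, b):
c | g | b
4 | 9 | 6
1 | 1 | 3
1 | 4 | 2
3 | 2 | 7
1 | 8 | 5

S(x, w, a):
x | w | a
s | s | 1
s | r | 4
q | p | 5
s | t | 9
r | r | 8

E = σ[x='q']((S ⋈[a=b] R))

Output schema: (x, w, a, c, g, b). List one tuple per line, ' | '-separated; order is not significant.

Per-node cardinality:
  S → 5
  R → 5
  (S ⋈[a=b] R) → 1
  σ[x='q']((S ⋈[a=b] R)) → 1

== RESULT ==
x | w | a | c | g | b
q | p | 5 | 1 | 8 | 5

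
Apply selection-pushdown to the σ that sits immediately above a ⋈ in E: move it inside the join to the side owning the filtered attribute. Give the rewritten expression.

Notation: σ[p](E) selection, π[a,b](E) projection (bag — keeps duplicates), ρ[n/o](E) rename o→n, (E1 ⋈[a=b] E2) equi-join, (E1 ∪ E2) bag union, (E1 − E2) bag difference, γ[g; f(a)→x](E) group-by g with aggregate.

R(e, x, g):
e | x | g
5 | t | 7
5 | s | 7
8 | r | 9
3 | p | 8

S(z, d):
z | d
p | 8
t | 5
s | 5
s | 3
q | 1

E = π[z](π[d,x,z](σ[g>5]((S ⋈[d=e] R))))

σ filters on g, owned by the right side.
E' = π[z](π[d,x,z]((S ⋈[d=e] σ[g>5](R))))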